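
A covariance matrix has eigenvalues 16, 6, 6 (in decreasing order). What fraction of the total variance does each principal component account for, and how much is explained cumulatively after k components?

Step 1 — total variance = trace(Sigma) = Σ λ_i = 16 + 6 + 6 = 28.

Step 2 — fraction explained by component i = λ_i / Σ λ:
  PC1: 16/28 = 0.5714
  PC2: 6/28 = 0.2143
  PC3: 6/28 = 0.2143

Step 3 — cumulative fraction after k components = (λ_1 + ... + λ_k) / Σ λ:
  k = 1: 16/28 = 0.5714
  k = 2: (16 + 6)/28 = 22/28 = 0.7857
  k = 3: (16 + 6 + 6)/28 = 28/28 = 1

Summary (fraction, with percent):

explained: PC1 0.5714 (57.14%), PC2 0.2143 (21.43%), PC3 0.2143 (21.43%);  cumulative: 0.5714, 0.7857, 1


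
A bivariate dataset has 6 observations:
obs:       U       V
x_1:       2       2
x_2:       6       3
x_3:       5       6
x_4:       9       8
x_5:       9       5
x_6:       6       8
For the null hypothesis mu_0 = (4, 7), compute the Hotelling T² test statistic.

Step 1 — sample mean vector:
  mean(U) = (2 + 6 + 5 + 9 + 9 + 6) / 6 = 37/6 = 6.1667
  mean(V) = (2 + 3 + 6 + 8 + 5 + 8) / 6 = 32/6 = 5.3333
  x̄ = (6.1667, 5.3333),  deviation x̄ - mu_0 = (6.1667, 5.3333) - (4, 7) = (2.1667, -1.6667).

Step 2 — sample covariance matrix, S[i,j] = (1/(n-1)) · Σ_k (x_{k,i} - mean_i) · (x_{k,j} - mean_j), divisor n-1 = 5:
  S[U,U] = ((-4.1667)·(-4.1667) + (-0.1667)·(-0.1667) + (-1.1667)·(-1.1667) + (2.8333)·(2.8333) + (2.8333)·(2.8333) + (-0.1667)·(-0.1667)) / 5 = 34.8333/5 = 6.9667
  S[U,V] = ((-4.1667)·(-3.3333) + (-0.1667)·(-2.3333) + (-1.1667)·(0.6667) + (2.8333)·(2.6667) + (2.8333)·(-0.3333) + (-0.1667)·(2.6667)) / 5 = 19.6667/5 = 3.9333
  S[V,V] = ((-3.3333)·(-3.3333) + (-2.3333)·(-2.3333) + (0.6667)·(0.6667) + (2.6667)·(2.6667) + (-0.3333)·(-0.3333) + (2.6667)·(2.6667)) / 5 = 31.3333/5 = 6.2667
  S = [[6.9667, 3.9333],
 [3.9333, 6.2667]].

Step 3 — invert S. det(S) = 6.9667·6.2667 - (3.9333)² = 28.1867.
  S^{-1} = (1/det) · [[d, -b], [-b, a]] = [[0.2223, -0.1395],
 [-0.1395, 0.2472]].

Step 4 — quadratic form (x̄ - mu_0)^T · S^{-1} · (x̄ - mu_0):
  S^{-1} · (x̄ - mu_0) = (0.7143, -0.7143),
  (x̄ - mu_0)^T · [...] = (2.1667)·(0.7143) + (-1.6667)·(-0.7143) = 2.7381.

Step 5 — scale by n: T² = 6 · 2.7381 = 16.4286.

T² ≈ 16.4286


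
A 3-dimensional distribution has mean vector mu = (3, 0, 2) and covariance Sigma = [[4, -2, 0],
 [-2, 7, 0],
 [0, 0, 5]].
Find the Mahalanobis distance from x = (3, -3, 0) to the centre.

Step 1 — centre the observation: (x - mu) = (0, -3, -2).

Step 2 — invert Sigma (cofactor / det for 3×3, or solve directly):
  Sigma^{-1} = [[0.2917, 0.0833, 0],
 [0.0833, 0.1667, 0],
 [0, 0, 0.2]].

Step 3 — form the quadratic (x - mu)^T · Sigma^{-1} · (x - mu):
  Sigma^{-1} · (x - mu) = (-0.25, -0.5, -0.4).
  (x - mu)^T · [Sigma^{-1} · (x - mu)] = (0)·(-0.25) + (-3)·(-0.5) + (-2)·(-0.4) = 2.3.

Step 4 — take square root: d = √(2.3) ≈ 1.5166.

d(x, mu) = √(2.3) ≈ 1.5166


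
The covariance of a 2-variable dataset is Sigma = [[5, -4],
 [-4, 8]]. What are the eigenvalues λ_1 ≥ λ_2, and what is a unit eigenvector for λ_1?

Step 1 — characteristic polynomial of 2×2 Sigma:
  det(Sigma - λI) = λ² - trace · λ + det = 0.
  trace = 5 + 8 = 13, det = 5·8 - (-4)² = 24.
Step 2 — discriminant:
  Δ = trace² - 4·det = 169 - 96 = 73.
Step 3 — eigenvalues:
  λ = (trace ± √Δ)/2 = (13 ± 8.544)/2,
  λ_1 = 10.772,  λ_2 = 2.228.

Step 4 — unit eigenvector for λ_1: solve (Sigma - λ_1 I)v = 0. First row:
  (5 - 10.772)·v_x + (-4)·v_y = 0, i.e. (-5.772)·v_x + (-4)·v_y = 0,
  so v ∝ (b, λ_1 - a) = (-4, 5.772); multiply by -1 so the first entry is positive: u = (4, -5.772).
  ||u|| = √((4)² + (-5.772)²) = √(49.316) ≈ 7.0225,
  v_1 = u/||u|| ≈ (0.5696, -0.8219) (||v_1|| = 1).

λ_1 = 10.772,  λ_2 = 2.228;  v_1 ≈ (0.5696, -0.8219)


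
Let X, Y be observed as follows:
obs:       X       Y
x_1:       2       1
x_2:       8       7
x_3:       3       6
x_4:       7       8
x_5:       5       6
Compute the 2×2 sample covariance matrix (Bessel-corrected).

Step 1 — column means:
  mean(X) = (2 + 8 + 3 + 7 + 5) / 5 = 25/5 = 5
  mean(Y) = (1 + 7 + 6 + 8 + 6) / 5 = 28/5 = 5.6

Step 2 — sample covariance S[i,j] = (1/(n-1)) · Σ_k (x_{k,i} - mean_i) · (x_{k,j} - mean_j), with n-1 = 4.
  S[X,X] = ((-3)·(-3) + (3)·(3) + (-2)·(-2) + (2)·(2) + (0)·(0)) / 4 = 26/4 = 6.5
  S[X,Y] = ((-3)·(-4.6) + (3)·(1.4) + (-2)·(0.4) + (2)·(2.4) + (0)·(0.4)) / 4 = 22/4 = 5.5
  S[Y,Y] = ((-4.6)·(-4.6) + (1.4)·(1.4) + (0.4)·(0.4) + (2.4)·(2.4) + (0.4)·(0.4)) / 4 = 29.2/4 = 7.3

S is symmetric (S[j,i] = S[i,j]). Assembling:

S = [[6.5, 5.5],
 [5.5, 7.3]]


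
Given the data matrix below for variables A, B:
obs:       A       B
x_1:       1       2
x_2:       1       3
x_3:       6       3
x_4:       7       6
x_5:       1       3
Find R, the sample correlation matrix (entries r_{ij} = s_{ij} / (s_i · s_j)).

Step 1 — column means:
  mean(A) = (1 + 1 + 6 + 7 + 1) / 5 = 16/5 = 3.2
  mean(B) = (2 + 3 + 3 + 6 + 3) / 5 = 17/5 = 3.4

Step 2 — sample variances and covariances s[i,j] = (1/(n-1)) · Σ_k (x_{k,i} - mean_i) · (x_{k,j} - mean_j), with n-1 = 4:
  s[A,A] = ((-2.2)·(-2.2) + (-2.2)·(-2.2) + (2.8)·(2.8) + (3.8)·(3.8) + (-2.2)·(-2.2)) / 4 = 36.8/4 = 9.2
  s[A,B] = ((-2.2)·(-1.4) + (-2.2)·(-0.4) + (2.8)·(-0.4) + (3.8)·(2.6) + (-2.2)·(-0.4)) / 4 = 13.6/4 = 3.4
  s[B,B] = ((-1.4)·(-1.4) + (-0.4)·(-0.4) + (-0.4)·(-0.4) + (2.6)·(2.6) + (-0.4)·(-0.4)) / 4 = 9.2/4 = 2.3
  Sample standard deviations s_i = √(s[i,i]):
  s(A) = √(9.2) = 3.0332
  s(B) = √(2.3) = 1.5166

Step 3 — r_{ij} = s_{ij} / (s_i · s_j):
  r[A,A] = 1 (diagonal).
  r[A,B] = 3.4 / (3.0332 · 1.5166) = 3.4 / 4.6 = 0.7391
  r[B,B] = 1 (diagonal).

R is symmetric with unit diagonal. Assembling:

R = [[1, 0.7391],
 [0.7391, 1]]


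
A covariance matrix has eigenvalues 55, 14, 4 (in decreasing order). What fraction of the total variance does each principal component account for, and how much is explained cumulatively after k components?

Step 1 — total variance = trace(Sigma) = Σ λ_i = 55 + 14 + 4 = 73.

Step 2 — fraction explained by component i = λ_i / Σ λ:
  PC1: 55/73 = 0.7534
  PC2: 14/73 = 0.1918
  PC3: 4/73 = 0.0548

Step 3 — cumulative fraction after k components = (λ_1 + ... + λ_k) / Σ λ:
  k = 1: 55/73 = 0.7534
  k = 2: (55 + 14)/73 = 69/73 = 0.9452
  k = 3: (55 + 14 + 4)/73 = 73/73 = 1

Summary (fraction, with percent):

explained: PC1 0.7534 (75.34%), PC2 0.1918 (19.18%), PC3 0.0548 (5.48%);  cumulative: 0.7534, 0.9452, 1


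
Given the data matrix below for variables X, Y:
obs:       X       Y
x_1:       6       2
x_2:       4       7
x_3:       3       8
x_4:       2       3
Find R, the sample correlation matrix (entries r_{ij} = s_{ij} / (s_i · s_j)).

Step 1 — column means:
  mean(X) = (6 + 4 + 3 + 2) / 4 = 15/4 = 3.75
  mean(Y) = (2 + 7 + 8 + 3) / 4 = 20/4 = 5

Step 2 — sample variances and covariances s[i,j] = (1/(n-1)) · Σ_k (x_{k,i} - mean_i) · (x_{k,j} - mean_j), with n-1 = 3:
  s[X,X] = ((2.25)·(2.25) + (0.25)·(0.25) + (-0.75)·(-0.75) + (-1.75)·(-1.75)) / 3 = 8.75/3 = 2.9167
  s[X,Y] = ((2.25)·(-3) + (0.25)·(2) + (-0.75)·(3) + (-1.75)·(-2)) / 3 = -5/3 = -1.6667
  s[Y,Y] = ((-3)·(-3) + (2)·(2) + (3)·(3) + (-2)·(-2)) / 3 = 26/3 = 8.6667
  Sample standard deviations s_i = √(s[i,i]):
  s(X) = √(2.9167) = 1.7078
  s(Y) = √(8.6667) = 2.9439

Step 3 — r_{ij} = s_{ij} / (s_i · s_j):
  r[X,X] = 1 (diagonal).
  r[X,Y] = -1.6667 / (1.7078 · 2.9439) = -1.6667 / 5.0277 = -0.3315
  r[Y,Y] = 1 (diagonal).

R is symmetric with unit diagonal. Assembling:

R = [[1, -0.3315],
 [-0.3315, 1]]


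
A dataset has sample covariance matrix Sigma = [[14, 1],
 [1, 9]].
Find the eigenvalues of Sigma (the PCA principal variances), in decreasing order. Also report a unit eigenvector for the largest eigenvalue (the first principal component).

Step 1 — characteristic polynomial of 2×2 Sigma:
  det(Sigma - λI) = λ² - trace · λ + det = 0.
  trace = 14 + 9 = 23, det = 14·9 - (1)² = 125.
Step 2 — discriminant:
  Δ = trace² - 4·det = 529 - 500 = 29.
Step 3 — eigenvalues:
  λ = (trace ± √Δ)/2 = (23 ± 5.3852)/2,
  λ_1 = 14.1926,  λ_2 = 8.8074.

Step 4 — unit eigenvector for λ_1: solve (Sigma - λ_1 I)v = 0. First row:
  (14 - 14.1926)·v_x + (1)·v_y = 0, i.e. (-0.1926)·v_x + (1)·v_y = 0,
  so v ∝ (b, λ_1 - a) = (1, 0.1926) = u.
  ||u|| = √((1)² + (0.1926)²) = √(1.0371) ≈ 1.0184,
  v_1 = u/||u|| ≈ (0.982, 0.1891) (||v_1|| = 1).

λ_1 = 14.1926,  λ_2 = 8.8074;  v_1 ≈ (0.982, 0.1891)


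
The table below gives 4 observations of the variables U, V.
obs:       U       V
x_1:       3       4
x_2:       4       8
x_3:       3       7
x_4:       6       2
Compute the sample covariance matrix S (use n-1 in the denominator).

Step 1 — column means:
  mean(U) = (3 + 4 + 3 + 6) / 4 = 16/4 = 4
  mean(V) = (4 + 8 + 7 + 2) / 4 = 21/4 = 5.25

Step 2 — sample covariance S[i,j] = (1/(n-1)) · Σ_k (x_{k,i} - mean_i) · (x_{k,j} - mean_j), with n-1 = 3.
  S[U,U] = ((-1)·(-1) + (0)·(0) + (-1)·(-1) + (2)·(2)) / 3 = 6/3 = 2
  S[U,V] = ((-1)·(-1.25) + (0)·(2.75) + (-1)·(1.75) + (2)·(-3.25)) / 3 = -7/3 = -2.3333
  S[V,V] = ((-1.25)·(-1.25) + (2.75)·(2.75) + (1.75)·(1.75) + (-3.25)·(-3.25)) / 3 = 22.75/3 = 7.5833

S is symmetric (S[j,i] = S[i,j]). Assembling:

S = [[2, -2.3333],
 [-2.3333, 7.5833]]


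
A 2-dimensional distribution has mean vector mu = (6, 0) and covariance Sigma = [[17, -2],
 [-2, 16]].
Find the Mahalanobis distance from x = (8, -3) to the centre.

Step 1 — centre the observation: (x - mu) = (2, -3).

Step 2 — invert Sigma. det(Sigma) = 17·16 - (-2)² = 268.
  Sigma^{-1} = (1/det) · [[d, -b], [-b, a]] = [[0.0597, 0.0075],
 [0.0075, 0.0634]].

Step 3 — form the quadratic (x - mu)^T · Sigma^{-1} · (x - mu):
  Sigma^{-1} · (x - mu) = (0.097, -0.1754).
  (x - mu)^T · [Sigma^{-1} · (x - mu)] = (2)·(0.097) + (-3)·(-0.1754) = 0.7201.

Step 4 — take square root: d = √(0.7201) ≈ 0.8486.

d(x, mu) = √(0.7201) ≈ 0.8486


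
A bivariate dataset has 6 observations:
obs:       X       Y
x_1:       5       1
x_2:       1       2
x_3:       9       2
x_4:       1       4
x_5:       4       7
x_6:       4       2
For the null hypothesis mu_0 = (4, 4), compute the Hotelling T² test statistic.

Step 1 — sample mean vector:
  mean(X) = (5 + 1 + 9 + 1 + 4 + 4) / 6 = 24/6 = 4
  mean(Y) = (1 + 2 + 2 + 4 + 7 + 2) / 6 = 18/6 = 3
  x̄ = (4, 3),  deviation x̄ - mu_0 = (4, 3) - (4, 4) = (0, -1).

Step 2 — sample covariance matrix, S[i,j] = (1/(n-1)) · Σ_k (x_{k,i} - mean_i) · (x_{k,j} - mean_j), divisor n-1 = 5:
  S[X,X] = ((1)·(1) + (-3)·(-3) + (5)·(5) + (-3)·(-3) + (0)·(0) + (0)·(0)) / 5 = 44/5 = 8.8
  S[X,Y] = ((1)·(-2) + (-3)·(-1) + (5)·(-1) + (-3)·(1) + (0)·(4) + (0)·(-1)) / 5 = -7/5 = -1.4
  S[Y,Y] = ((-2)·(-2) + (-1)·(-1) + (-1)·(-1) + (1)·(1) + (4)·(4) + (-1)·(-1)) / 5 = 24/5 = 4.8
  S = [[8.8, -1.4],
 [-1.4, 4.8]].

Step 3 — invert S. det(S) = 8.8·4.8 - (-1.4)² = 40.28.
  S^{-1} = (1/det) · [[d, -b], [-b, a]] = [[0.1192, 0.0348],
 [0.0348, 0.2185]].

Step 4 — quadratic form (x̄ - mu_0)^T · S^{-1} · (x̄ - mu_0):
  S^{-1} · (x̄ - mu_0) = (-0.0348, -0.2185),
  (x̄ - mu_0)^T · [...] = (0)·(-0.0348) + (-1)·(-0.2185) = 0.2185.

Step 5 — scale by n: T² = 6 · 0.2185 = 1.3108.

T² ≈ 1.3108


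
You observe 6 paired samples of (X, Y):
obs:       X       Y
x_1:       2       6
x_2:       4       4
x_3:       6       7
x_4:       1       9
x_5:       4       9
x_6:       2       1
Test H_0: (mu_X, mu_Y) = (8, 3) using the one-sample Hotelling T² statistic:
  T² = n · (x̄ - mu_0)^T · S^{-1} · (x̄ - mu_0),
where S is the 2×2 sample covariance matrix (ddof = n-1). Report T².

Step 1 — sample mean vector:
  mean(X) = (2 + 4 + 6 + 1 + 4 + 2) / 6 = 19/6 = 3.1667
  mean(Y) = (6 + 4 + 7 + 9 + 9 + 1) / 6 = 36/6 = 6
  x̄ = (3.1667, 6),  deviation x̄ - mu_0 = (3.1667, 6) - (8, 3) = (-4.8333, 3).

Step 2 — sample covariance matrix, S[i,j] = (1/(n-1)) · Σ_k (x_{k,i} - mean_i) · (x_{k,j} - mean_j), divisor n-1 = 5:
  S[X,X] = ((-1.1667)·(-1.1667) + (0.8333)·(0.8333) + (2.8333)·(2.8333) + (-2.1667)·(-2.1667) + (0.8333)·(0.8333) + (-1.1667)·(-1.1667)) / 5 = 16.8333/5 = 3.3667
  S[X,Y] = ((-1.1667)·(0) + (0.8333)·(-2) + (2.8333)·(1) + (-2.1667)·(3) + (0.8333)·(3) + (-1.1667)·(-5)) / 5 = 3/5 = 0.6
  S[Y,Y] = ((0)·(0) + (-2)·(-2) + (1)·(1) + (3)·(3) + (3)·(3) + (-5)·(-5)) / 5 = 48/5 = 9.6
  S = [[3.3667, 0.6],
 [0.6, 9.6]].

Step 3 — invert S. det(S) = 3.3667·9.6 - (0.6)² = 31.96.
  S^{-1} = (1/det) · [[d, -b], [-b, a]] = [[0.3004, -0.0188],
 [-0.0188, 0.1053]].

Step 4 — quadratic form (x̄ - mu_0)^T · S^{-1} · (x̄ - mu_0):
  S^{-1} · (x̄ - mu_0) = (-1.5081, 0.4068),
  (x̄ - mu_0)^T · [...] = (-4.8333)·(-1.5081) + (3)·(0.4068) = 8.5096.

Step 5 — scale by n: T² = 6 · 8.5096 = 51.0576.

T² ≈ 51.0576


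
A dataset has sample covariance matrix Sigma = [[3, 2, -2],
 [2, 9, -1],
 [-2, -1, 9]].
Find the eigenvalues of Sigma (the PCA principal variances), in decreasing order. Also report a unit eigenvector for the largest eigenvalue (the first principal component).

Step 1 — characteristic polynomial p(λ) = det(λI - Sigma) = λ³ - tr·λ² + c_1·λ - det, where tr = trace, c_1 = sum of the principal 2×2 minors, det = det(Sigma):
  tr = 3 + 9 + 9 = 21,
  c_1 = (3·9 - (2)²) + (3·9 - (-2)²) + (9·9 - (-1)²) = 23 + 23 + 80 = 126,
  det = 3·(9·9 - (-1)²) - (2)·((2)·9 - (-1)·(-2)) + (-2)·((2)·(-1) - 9·(-2)) = 3·(80) - (2)·(16) + (-2)·(16) = 176.
  So p(λ) = λ³ - 21λ² + 126λ - 176.
Step 2 — look for an integer root (rational root theorem: any rational root is an integer divisor of 176). Testing λ = 2:
  p(2) = 8 - 84 + 252 - 176 = 0  ✓
  Dividing out (λ - 2): p(λ) = (λ - 2)(λ² - 19λ + 88).
Step 3 — remaining eigenvalues from the quadratic λ² - 19λ + 88 = 0:
  Δ = 19² - 4·88 = 361 - 352 = 9,  λ = (19 ± √9)/2 = (19 ± 3)/2 = 11 or 8.
  Sorted: λ_1 = 11,  λ_2 = 8,  λ_3 = 2  (check: sum = 21 = tr ✓).

Step 4 — unit eigenvector for λ_1 = 11: v spans the null space of (Sigma - λ_1 I), whose rows are
  r_1 = (-8, 2, -2),  r_2 = (2, -2, -1),  r_3 = (-2, -1, -2).
  v is orthogonal to every row, so take v ∝ r_1 × r_2 = ((2)·(-1) - (-2)·(-2), (-2)·(2) - (-8)·(-1), (-8)·(-2) - (2)·(2)) = (-6, -12, 12).
  Rescale (divide by 6; multiply by -1 so the first nonzero entry is positive): u = (1, 2, -2).
  ||u|| = √((1)² + (2)² + (-2)²) = √(9) = 3,  v_1 = u/||u|| ≈ (0.3333, 0.6667, -0.6667) (||v_1|| = 1).

λ_1 = 11,  λ_2 = 8,  λ_3 = 2;  v_1 ≈ (0.3333, 0.6667, -0.6667)


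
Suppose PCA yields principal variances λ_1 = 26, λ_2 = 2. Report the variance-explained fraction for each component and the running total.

Step 1 — total variance = trace(Sigma) = Σ λ_i = 26 + 2 = 28.

Step 2 — fraction explained by component i = λ_i / Σ λ:
  PC1: 26/28 = 0.9286
  PC2: 2/28 = 0.0714

Step 3 — cumulative fraction after k components = (λ_1 + ... + λ_k) / Σ λ:
  k = 1: 26/28 = 0.9286
  k = 2: (26 + 2)/28 = 28/28 = 1

Summary (fraction, with percent):

explained: PC1 0.9286 (92.86%), PC2 0.0714 (7.14%);  cumulative: 0.9286, 1


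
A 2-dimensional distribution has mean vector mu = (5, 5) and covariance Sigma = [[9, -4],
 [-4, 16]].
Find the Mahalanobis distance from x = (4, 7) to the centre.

Step 1 — centre the observation: (x - mu) = (-1, 2).

Step 2 — invert Sigma. det(Sigma) = 9·16 - (-4)² = 128.
  Sigma^{-1} = (1/det) · [[d, -b], [-b, a]] = [[0.125, 0.0312],
 [0.0312, 0.0703]].

Step 3 — form the quadratic (x - mu)^T · Sigma^{-1} · (x - mu):
  Sigma^{-1} · (x - mu) = (-0.0625, 0.1094).
  (x - mu)^T · [Sigma^{-1} · (x - mu)] = (-1)·(-0.0625) + (2)·(0.1094) = 0.2812.

Step 4 — take square root: d = √(0.2812) ≈ 0.5303.

d(x, mu) = √(0.2812) ≈ 0.5303


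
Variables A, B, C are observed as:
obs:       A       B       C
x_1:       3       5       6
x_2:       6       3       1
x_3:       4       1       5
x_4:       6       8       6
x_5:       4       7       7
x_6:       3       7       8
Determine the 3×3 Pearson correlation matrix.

Step 1 — column means:
  mean(A) = (3 + 6 + 4 + 6 + 4 + 3) / 6 = 26/6 = 4.3333
  mean(B) = (5 + 3 + 1 + 8 + 7 + 7) / 6 = 31/6 = 5.1667
  mean(C) = (6 + 1 + 5 + 6 + 7 + 8) / 6 = 33/6 = 5.5

Step 2 — sample variances and covariances s[i,j] = (1/(n-1)) · Σ_k (x_{k,i} - mean_i) · (x_{k,j} - mean_j), with n-1 = 5:
  s[A,A] = ((-1.3333)·(-1.3333) + (1.6667)·(1.6667) + (-0.3333)·(-0.3333) + (1.6667)·(1.6667) + (-0.3333)·(-0.3333) + (-1.3333)·(-1.3333)) / 5 = 9.3333/5 = 1.8667
  s[A,B] = ((-1.3333)·(-0.1667) + (1.6667)·(-2.1667) + (-0.3333)·(-4.1667) + (1.6667)·(2.8333) + (-0.3333)·(1.8333) + (-1.3333)·(1.8333)) / 5 = -0.3333/5 = -0.0667
  s[A,C] = ((-1.3333)·(0.5) + (1.6667)·(-4.5) + (-0.3333)·(-0.5) + (1.6667)·(0.5) + (-0.3333)·(1.5) + (-1.3333)·(2.5)) / 5 = -11/5 = -2.2
  s[B,B] = ((-0.1667)·(-0.1667) + (-2.1667)·(-2.1667) + (-4.1667)·(-4.1667) + (2.8333)·(2.8333) + (1.8333)·(1.8333) + (1.8333)·(1.8333)) / 5 = 36.8333/5 = 7.3667
  s[B,C] = ((-0.1667)·(0.5) + (-2.1667)·(-4.5) + (-4.1667)·(-0.5) + (2.8333)·(0.5) + (1.8333)·(1.5) + (1.8333)·(2.5)) / 5 = 20.5/5 = 4.1
  s[C,C] = ((0.5)·(0.5) + (-4.5)·(-4.5) + (-0.5)·(-0.5) + (0.5)·(0.5) + (1.5)·(1.5) + (2.5)·(2.5)) / 5 = 29.5/5 = 5.9
  Sample standard deviations s_i = √(s[i,i]):
  s(A) = √(1.8667) = 1.3663
  s(B) = √(7.3667) = 2.7142
  s(C) = √(5.9) = 2.429

Step 3 — r_{ij} = s_{ij} / (s_i · s_j):
  r[A,A] = 1 (diagonal).
  r[A,B] = -0.0667 / (1.3663 · 2.7142) = -0.0667 / 3.7082 = -0.018
  r[A,C] = -2.2 / (1.3663 · 2.429) = -2.2 / 3.3186 = -0.6629
  r[B,B] = 1 (diagonal).
  r[B,C] = 4.1 / (2.7142 · 2.429) = 4.1 / 6.5927 = 0.6219
  r[C,C] = 1 (diagonal).

R is symmetric with unit diagonal. Assembling:

R = [[1, -0.018, -0.6629],
 [-0.018, 1, 0.6219],
 [-0.6629, 0.6219, 1]]


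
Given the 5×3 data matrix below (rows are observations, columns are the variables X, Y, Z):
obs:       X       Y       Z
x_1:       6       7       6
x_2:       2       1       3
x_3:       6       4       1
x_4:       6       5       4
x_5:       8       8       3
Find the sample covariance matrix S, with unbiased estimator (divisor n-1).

Step 1 — column means:
  mean(X) = (6 + 2 + 6 + 6 + 8) / 5 = 28/5 = 5.6
  mean(Y) = (7 + 1 + 4 + 5 + 8) / 5 = 25/5 = 5
  mean(Z) = (6 + 3 + 1 + 4 + 3) / 5 = 17/5 = 3.4

Step 2 — sample covariance S[i,j] = (1/(n-1)) · Σ_k (x_{k,i} - mean_i) · (x_{k,j} - mean_j), with n-1 = 4.
  S[X,X] = ((0.4)·(0.4) + (-3.6)·(-3.6) + (0.4)·(0.4) + (0.4)·(0.4) + (2.4)·(2.4)) / 4 = 19.2/4 = 4.8
  S[X,Y] = ((0.4)·(2) + (-3.6)·(-4) + (0.4)·(-1) + (0.4)·(0) + (2.4)·(3)) / 4 = 22/4 = 5.5
  S[X,Z] = ((0.4)·(2.6) + (-3.6)·(-0.4) + (0.4)·(-2.4) + (0.4)·(0.6) + (2.4)·(-0.4)) / 4 = 0.8/4 = 0.2
  S[Y,Y] = ((2)·(2) + (-4)·(-4) + (-1)·(-1) + (0)·(0) + (3)·(3)) / 4 = 30/4 = 7.5
  S[Y,Z] = ((2)·(2.6) + (-4)·(-0.4) + (-1)·(-2.4) + (0)·(0.6) + (3)·(-0.4)) / 4 = 8/4 = 2
  S[Z,Z] = ((2.6)·(2.6) + (-0.4)·(-0.4) + (-2.4)·(-2.4) + (0.6)·(0.6) + (-0.4)·(-0.4)) / 4 = 13.2/4 = 3.3

S is symmetric (S[j,i] = S[i,j]). Assembling:

S = [[4.8, 5.5, 0.2],
 [5.5, 7.5, 2],
 [0.2, 2, 3.3]]


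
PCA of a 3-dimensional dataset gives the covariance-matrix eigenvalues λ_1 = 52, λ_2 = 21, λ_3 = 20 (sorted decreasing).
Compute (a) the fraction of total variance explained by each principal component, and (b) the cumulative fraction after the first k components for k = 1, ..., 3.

Step 1 — total variance = trace(Sigma) = Σ λ_i = 52 + 21 + 20 = 93.

Step 2 — fraction explained by component i = λ_i / Σ λ:
  PC1: 52/93 = 0.5591
  PC2: 21/93 = 0.2258
  PC3: 20/93 = 0.2151

Step 3 — cumulative fraction after k components = (λ_1 + ... + λ_k) / Σ λ:
  k = 1: 52/93 = 0.5591
  k = 2: (52 + 21)/93 = 73/93 = 0.7849
  k = 3: (52 + 21 + 20)/93 = 93/93 = 1

Summary (fraction, with percent):

explained: PC1 0.5591 (55.91%), PC2 0.2258 (22.58%), PC3 0.2151 (21.51%);  cumulative: 0.5591, 0.7849, 1


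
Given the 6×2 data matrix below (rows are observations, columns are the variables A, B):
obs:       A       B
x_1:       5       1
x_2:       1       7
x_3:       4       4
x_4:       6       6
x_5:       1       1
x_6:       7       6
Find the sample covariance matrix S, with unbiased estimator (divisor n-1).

Step 1 — column means:
  mean(A) = (5 + 1 + 4 + 6 + 1 + 7) / 6 = 24/6 = 4
  mean(B) = (1 + 7 + 4 + 6 + 1 + 6) / 6 = 25/6 = 4.1667

Step 2 — sample covariance S[i,j] = (1/(n-1)) · Σ_k (x_{k,i} - mean_i) · (x_{k,j} - mean_j), with n-1 = 5.
  S[A,A] = ((1)·(1) + (-3)·(-3) + (0)·(0) + (2)·(2) + (-3)·(-3) + (3)·(3)) / 5 = 32/5 = 6.4
  S[A,B] = ((1)·(-3.1667) + (-3)·(2.8333) + (0)·(-0.1667) + (2)·(1.8333) + (-3)·(-3.1667) + (3)·(1.8333)) / 5 = 7/5 = 1.4
  S[B,B] = ((-3.1667)·(-3.1667) + (2.8333)·(2.8333) + (-0.1667)·(-0.1667) + (1.8333)·(1.8333) + (-3.1667)·(-3.1667) + (1.8333)·(1.8333)) / 5 = 34.8333/5 = 6.9667

S is symmetric (S[j,i] = S[i,j]). Assembling:

S = [[6.4, 1.4],
 [1.4, 6.9667]]


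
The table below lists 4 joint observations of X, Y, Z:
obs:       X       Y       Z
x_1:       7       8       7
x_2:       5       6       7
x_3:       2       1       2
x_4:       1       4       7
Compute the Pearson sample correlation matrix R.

Step 1 — column means:
  mean(X) = (7 + 5 + 2 + 1) / 4 = 15/4 = 3.75
  mean(Y) = (8 + 6 + 1 + 4) / 4 = 19/4 = 4.75
  mean(Z) = (7 + 7 + 2 + 7) / 4 = 23/4 = 5.75

Step 2 — sample variances and covariances s[i,j] = (1/(n-1)) · Σ_k (x_{k,i} - mean_i) · (x_{k,j} - mean_j), with n-1 = 3:
  s[X,X] = ((3.25)·(3.25) + (1.25)·(1.25) + (-1.75)·(-1.75) + (-2.75)·(-2.75)) / 3 = 22.75/3 = 7.5833
  s[X,Y] = ((3.25)·(3.25) + (1.25)·(1.25) + (-1.75)·(-3.75) + (-2.75)·(-0.75)) / 3 = 20.75/3 = 6.9167
  s[X,Z] = ((3.25)·(1.25) + (1.25)·(1.25) + (-1.75)·(-3.75) + (-2.75)·(1.25)) / 3 = 8.75/3 = 2.9167
  s[Y,Y] = ((3.25)·(3.25) + (1.25)·(1.25) + (-3.75)·(-3.75) + (-0.75)·(-0.75)) / 3 = 26.75/3 = 8.9167
  s[Y,Z] = ((3.25)·(1.25) + (1.25)·(1.25) + (-3.75)·(-3.75) + (-0.75)·(1.25)) / 3 = 18.75/3 = 6.25
  s[Z,Z] = ((1.25)·(1.25) + (1.25)·(1.25) + (-3.75)·(-3.75) + (1.25)·(1.25)) / 3 = 18.75/3 = 6.25
  Sample standard deviations s_i = √(s[i,i]):
  s(X) = √(7.5833) = 2.7538
  s(Y) = √(8.9167) = 2.9861
  s(Z) = √(6.25) = 2.5

Step 3 — r_{ij} = s_{ij} / (s_i · s_j):
  r[X,X] = 1 (diagonal).
  r[X,Y] = 6.9167 / (2.7538 · 2.9861) = 6.9167 / 8.223 = 0.8411
  r[X,Z] = 2.9167 / (2.7538 · 2.5) = 2.9167 / 6.8845 = 0.4237
  r[Y,Y] = 1 (diagonal).
  r[Y,Z] = 6.25 / (2.9861 · 2.5) = 6.25 / 7.4652 = 0.8372
  r[Z,Z] = 1 (diagonal).

R is symmetric with unit diagonal. Assembling:

R = [[1, 0.8411, 0.4237],
 [0.8411, 1, 0.8372],
 [0.4237, 0.8372, 1]]


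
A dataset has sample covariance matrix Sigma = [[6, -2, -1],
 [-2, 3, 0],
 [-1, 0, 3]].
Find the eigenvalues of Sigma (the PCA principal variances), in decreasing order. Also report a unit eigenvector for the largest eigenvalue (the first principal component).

Step 1 — characteristic polynomial p(λ) = det(λI - Sigma) = λ³ - tr·λ² + c_1·λ - det, where tr = trace, c_1 = sum of the principal 2×2 minors, det = det(Sigma):
  tr = 6 + 3 + 3 = 12,
  c_1 = (6·3 - (-2)²) + (6·3 - (-1)²) + (3·3 - (0)²) = 14 + 17 + 9 = 40,
  det = 6·(3·3 - (0)²) - (-2)·((-2)·3 - (0)·(-1)) + (-1)·((-2)·(0) - 3·(-1)) = 6·(9) - (-2)·(-6) + (-1)·(3) = 39.
  So p(λ) = λ³ - 12λ² + 40λ - 39.
Step 2 — look for an integer root (rational root theorem: any rational root is an integer divisor of 39). Testing λ = 3:
  p(3) = 27 - 108 + 120 - 39 = 0  ✓
  Dividing out (λ - 3): p(λ) = (λ - 3)(λ² - 9λ + 13).
Step 3 — remaining eigenvalues from the quadratic λ² - 9λ + 13 = 0:
  Δ = 9² - 4·13 = 81 - 52 = 29,  λ = (9 ± √29)/2 = (9 ± 5.3852)/2 ≈ 7.1926 or 1.8074.
  Sorted: λ_1 = 7.1926,  λ_2 = 3,  λ_3 = 1.8074  (check: sum = 12 = tr ✓).

Step 4 — unit eigenvector for λ_1 ≈ 7.1926: v spans the null space of (Sigma - λ_1 I), whose rows are
  r_1 = (-1.1926, -2, -1),  r_2 = (-2, -4.1926, 0),  r_3 = (-1, 0, -4.1926).
  v is orthogonal to every row, so take v ∝ r_1 × r_2 = ((-2)·(0) - (-1)·(-4.1926), (-1)·(-2) - (-1.1926)·(0), (-1.1926)·(-4.1926) - (-2)·(-2)) ≈ (-4.1926, 2, 1).
  Rescale (multiply by -1 so the first nonzero entry is positive): u = (4.1926, -2, -1).
  ||u|| = √((4.1926)² + (-2)² + (-1)²) = √(22.5777) ≈ 4.7516,  v_1 = u/||u|| ≈ (0.8824, -0.4209, -0.2105) (||v_1|| = 1).

λ_1 = 7.1926,  λ_2 = 3,  λ_3 = 1.8074;  v_1 ≈ (0.8824, -0.4209, -0.2105)


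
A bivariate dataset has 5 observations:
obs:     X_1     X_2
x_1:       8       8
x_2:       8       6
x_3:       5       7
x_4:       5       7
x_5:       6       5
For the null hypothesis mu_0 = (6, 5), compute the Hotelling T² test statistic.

Step 1 — sample mean vector:
  mean(X_1) = (8 + 8 + 5 + 5 + 6) / 5 = 32/5 = 6.4
  mean(X_2) = (8 + 6 + 7 + 7 + 5) / 5 = 33/5 = 6.6
  x̄ = (6.4, 6.6),  deviation x̄ - mu_0 = (6.4, 6.6) - (6, 5) = (0.4, 1.6).

Step 2 — sample covariance matrix, S[i,j] = (1/(n-1)) · Σ_k (x_{k,i} - mean_i) · (x_{k,j} - mean_j), divisor n-1 = 4:
  S[X_1,X_1] = ((1.6)·(1.6) + (1.6)·(1.6) + (-1.4)·(-1.4) + (-1.4)·(-1.4) + (-0.4)·(-0.4)) / 4 = 9.2/4 = 2.3
  S[X_1,X_2] = ((1.6)·(1.4) + (1.6)·(-0.6) + (-1.4)·(0.4) + (-1.4)·(0.4) + (-0.4)·(-1.6)) / 4 = 0.8/4 = 0.2
  S[X_2,X_2] = ((1.4)·(1.4) + (-0.6)·(-0.6) + (0.4)·(0.4) + (0.4)·(0.4) + (-1.6)·(-1.6)) / 4 = 5.2/4 = 1.3
  S = [[2.3, 0.2],
 [0.2, 1.3]].

Step 3 — invert S. det(S) = 2.3·1.3 - (0.2)² = 2.95.
  S^{-1} = (1/det) · [[d, -b], [-b, a]] = [[0.4407, -0.0678],
 [-0.0678, 0.7797]].

Step 4 — quadratic form (x̄ - mu_0)^T · S^{-1} · (x̄ - mu_0):
  S^{-1} · (x̄ - mu_0) = (0.0678, 1.2203),
  (x̄ - mu_0)^T · [...] = (0.4)·(0.0678) + (1.6)·(1.2203) = 1.9797.

Step 5 — scale by n: T² = 5 · 1.9797 = 9.8983.

T² ≈ 9.8983


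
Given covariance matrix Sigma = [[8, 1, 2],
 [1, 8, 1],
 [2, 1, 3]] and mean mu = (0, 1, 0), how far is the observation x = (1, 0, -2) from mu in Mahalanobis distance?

Step 1 — centre the observation: (x - mu) = (1, -1, -2).

Step 2 — invert Sigma (cofactor / det for 3×3, or solve directly):
  Sigma^{-1} = [[0.1503, -0.0065, -0.098],
 [-0.0065, 0.1307, -0.0392],
 [-0.098, -0.0392, 0.4118]].

Step 3 — form the quadratic (x - mu)^T · Sigma^{-1} · (x - mu):
  Sigma^{-1} · (x - mu) = (0.3529, -0.0588, -0.8824).
  (x - mu)^T · [Sigma^{-1} · (x - mu)] = (1)·(0.3529) + (-1)·(-0.0588) + (-2)·(-0.8824) = 2.1765.

Step 4 — take square root: d = √(2.1765) ≈ 1.4753.

d(x, mu) = √(2.1765) ≈ 1.4753


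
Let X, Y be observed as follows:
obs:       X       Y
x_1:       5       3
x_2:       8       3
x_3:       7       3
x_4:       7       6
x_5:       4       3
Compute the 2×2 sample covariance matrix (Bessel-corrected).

Step 1 — column means:
  mean(X) = (5 + 8 + 7 + 7 + 4) / 5 = 31/5 = 6.2
  mean(Y) = (3 + 3 + 3 + 6 + 3) / 5 = 18/5 = 3.6

Step 2 — sample covariance S[i,j] = (1/(n-1)) · Σ_k (x_{k,i} - mean_i) · (x_{k,j} - mean_j), with n-1 = 4.
  S[X,X] = ((-1.2)·(-1.2) + (1.8)·(1.8) + (0.8)·(0.8) + (0.8)·(0.8) + (-2.2)·(-2.2)) / 4 = 10.8/4 = 2.7
  S[X,Y] = ((-1.2)·(-0.6) + (1.8)·(-0.6) + (0.8)·(-0.6) + (0.8)·(2.4) + (-2.2)·(-0.6)) / 4 = 2.4/4 = 0.6
  S[Y,Y] = ((-0.6)·(-0.6) + (-0.6)·(-0.6) + (-0.6)·(-0.6) + (2.4)·(2.4) + (-0.6)·(-0.6)) / 4 = 7.2/4 = 1.8

S is symmetric (S[j,i] = S[i,j]). Assembling:

S = [[2.7, 0.6],
 [0.6, 1.8]]


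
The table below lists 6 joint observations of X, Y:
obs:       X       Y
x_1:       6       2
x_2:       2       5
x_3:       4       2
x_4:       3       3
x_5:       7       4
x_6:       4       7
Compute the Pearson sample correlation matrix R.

Step 1 — column means:
  mean(X) = (6 + 2 + 4 + 3 + 7 + 4) / 6 = 26/6 = 4.3333
  mean(Y) = (2 + 5 + 2 + 3 + 4 + 7) / 6 = 23/6 = 3.8333

Step 2 — sample variances and covariances s[i,j] = (1/(n-1)) · Σ_k (x_{k,i} - mean_i) · (x_{k,j} - mean_j), with n-1 = 5:
  s[X,X] = ((1.6667)·(1.6667) + (-2.3333)·(-2.3333) + (-0.3333)·(-0.3333) + (-1.3333)·(-1.3333) + (2.6667)·(2.6667) + (-0.3333)·(-0.3333)) / 5 = 17.3333/5 = 3.4667
  s[X,Y] = ((1.6667)·(-1.8333) + (-2.3333)·(1.1667) + (-0.3333)·(-1.8333) + (-1.3333)·(-0.8333) + (2.6667)·(0.1667) + (-0.3333)·(3.1667)) / 5 = -4.6667/5 = -0.9333
  s[Y,Y] = ((-1.8333)·(-1.8333) + (1.1667)·(1.1667) + (-1.8333)·(-1.8333) + (-0.8333)·(-0.8333) + (0.1667)·(0.1667) + (3.1667)·(3.1667)) / 5 = 18.8333/5 = 3.7667
  Sample standard deviations s_i = √(s[i,i]):
  s(X) = √(3.4667) = 1.8619
  s(Y) = √(3.7667) = 1.9408

Step 3 — r_{ij} = s_{ij} / (s_i · s_j):
  r[X,X] = 1 (diagonal).
  r[X,Y] = -0.9333 / (1.8619 · 1.9408) = -0.9333 / 3.6136 = -0.2583
  r[Y,Y] = 1 (diagonal).

R is symmetric with unit diagonal. Assembling:

R = [[1, -0.2583],
 [-0.2583, 1]]


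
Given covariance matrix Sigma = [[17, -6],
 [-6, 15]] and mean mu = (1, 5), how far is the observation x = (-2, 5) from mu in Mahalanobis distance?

Step 1 — centre the observation: (x - mu) = (-3, 0).

Step 2 — invert Sigma. det(Sigma) = 17·15 - (-6)² = 219.
  Sigma^{-1} = (1/det) · [[d, -b], [-b, a]] = [[0.0685, 0.0274],
 [0.0274, 0.0776]].

Step 3 — form the quadratic (x - mu)^T · Sigma^{-1} · (x - mu):
  Sigma^{-1} · (x - mu) = (-0.2055, -0.0822).
  (x - mu)^T · [Sigma^{-1} · (x - mu)] = (-3)·(-0.2055) + (0)·(-0.0822) = 0.6164.

Step 4 — take square root: d = √(0.6164) ≈ 0.7851.

d(x, mu) = √(0.6164) ≈ 0.7851


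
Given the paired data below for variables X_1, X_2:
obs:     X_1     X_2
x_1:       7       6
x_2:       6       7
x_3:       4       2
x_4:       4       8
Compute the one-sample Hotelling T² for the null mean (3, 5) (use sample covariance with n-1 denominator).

Step 1 — sample mean vector:
  mean(X_1) = (7 + 6 + 4 + 4) / 4 = 21/4 = 5.25
  mean(X_2) = (6 + 7 + 2 + 8) / 4 = 23/4 = 5.75
  x̄ = (5.25, 5.75),  deviation x̄ - mu_0 = (5.25, 5.75) - (3, 5) = (2.25, 0.75).

Step 2 — sample covariance matrix, S[i,j] = (1/(n-1)) · Σ_k (x_{k,i} - mean_i) · (x_{k,j} - mean_j), divisor n-1 = 3:
  S[X_1,X_1] = ((1.75)·(1.75) + (0.75)·(0.75) + (-1.25)·(-1.25) + (-1.25)·(-1.25)) / 3 = 6.75/3 = 2.25
  S[X_1,X_2] = ((1.75)·(0.25) + (0.75)·(1.25) + (-1.25)·(-3.75) + (-1.25)·(2.25)) / 3 = 3.25/3 = 1.0833
  S[X_2,X_2] = ((0.25)·(0.25) + (1.25)·(1.25) + (-3.75)·(-3.75) + (2.25)·(2.25)) / 3 = 20.75/3 = 6.9167
  S = [[2.25, 1.0833],
 [1.0833, 6.9167]].

Step 3 — invert S. det(S) = 2.25·6.9167 - (1.0833)² = 14.3889.
  S^{-1} = (1/det) · [[d, -b], [-b, a]] = [[0.4807, -0.0753],
 [-0.0753, 0.1564]].

Step 4 — quadratic form (x̄ - mu_0)^T · S^{-1} · (x̄ - mu_0):
  S^{-1} · (x̄ - mu_0) = (1.0251, -0.0521),
  (x̄ - mu_0)^T · [...] = (2.25)·(1.0251) + (0.75)·(-0.0521) = 2.2674.

Step 5 — scale by n: T² = 4 · 2.2674 = 9.0695.

T² ≈ 9.0695


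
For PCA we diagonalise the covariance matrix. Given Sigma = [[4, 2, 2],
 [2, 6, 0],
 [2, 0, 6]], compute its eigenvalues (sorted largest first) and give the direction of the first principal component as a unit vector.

Step 1 — characteristic polynomial p(λ) = det(λI - Sigma) = λ³ - tr·λ² + c_1·λ - det, where tr = trace, c_1 = sum of the principal 2×2 minors, det = det(Sigma):
  tr = 4 + 6 + 6 = 16,
  c_1 = (4·6 - (2)²) + (4·6 - (2)²) + (6·6 - (0)²) = 20 + 20 + 36 = 76,
  det = 4·(6·6 - (0)²) - (2)·((2)·6 - (0)·(2)) + (2)·((2)·(0) - 6·(2)) = 4·(36) - (2)·(12) + (2)·(-12) = 96.
  So p(λ) = λ³ - 16λ² + 76λ - 96.
Step 2 — look for an integer root (rational root theorem: any rational root is an integer divisor of 96). Testing λ = 2:
  p(2) = 8 - 64 + 152 - 96 = 0  ✓
  Dividing out (λ - 2): p(λ) = (λ - 2)(λ² - 14λ + 48).
Step 3 — remaining eigenvalues from the quadratic λ² - 14λ + 48 = 0:
  Δ = 14² - 4·48 = 196 - 192 = 4,  λ = (14 ± √4)/2 = (14 ± 2)/2 = 8 or 6.
  Sorted: λ_1 = 8,  λ_2 = 6,  λ_3 = 2  (check: sum = 16 = tr ✓).

Step 4 — unit eigenvector for λ_1 = 8: v spans the null space of (Sigma - λ_1 I), whose rows are
  r_1 = (-4, 2, 2),  r_2 = (2, -2, 0),  r_3 = (2, 0, -2).
  v is orthogonal to every row, so take v ∝ r_1 × r_2 = ((2)·(0) - (2)·(-2), (2)·(2) - (-4)·(0), (-4)·(-2) - (2)·(2)) = (4, 4, 4).
  Rescale (divide by 4): u = (1, 1, 1).
  ||u|| = √((1)² + (1)² + (1)²) = √(3) ≈ 1.7321,  v_1 = u/||u|| ≈ (0.5774, 0.5774, 0.5774) (||v_1|| = 1).

λ_1 = 8,  λ_2 = 6,  λ_3 = 2;  v_1 ≈ (0.5774, 0.5774, 0.5774)


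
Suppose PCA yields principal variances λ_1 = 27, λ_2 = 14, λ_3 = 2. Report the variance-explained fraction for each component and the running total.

Step 1 — total variance = trace(Sigma) = Σ λ_i = 27 + 14 + 2 = 43.

Step 2 — fraction explained by component i = λ_i / Σ λ:
  PC1: 27/43 = 0.6279
  PC2: 14/43 = 0.3256
  PC3: 2/43 = 0.0465

Step 3 — cumulative fraction after k components = (λ_1 + ... + λ_k) / Σ λ:
  k = 1: 27/43 = 0.6279
  k = 2: (27 + 14)/43 = 41/43 = 0.9535
  k = 3: (27 + 14 + 2)/43 = 43/43 = 1

Summary (fraction, with percent):

explained: PC1 0.6279 (62.79%), PC2 0.3256 (32.56%), PC3 0.0465 (4.65%);  cumulative: 0.6279, 0.9535, 1


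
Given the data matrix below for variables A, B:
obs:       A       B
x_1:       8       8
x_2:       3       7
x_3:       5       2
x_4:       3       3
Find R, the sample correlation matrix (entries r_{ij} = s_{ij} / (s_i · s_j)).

Step 1 — column means:
  mean(A) = (8 + 3 + 5 + 3) / 4 = 19/4 = 4.75
  mean(B) = (8 + 7 + 2 + 3) / 4 = 20/4 = 5

Step 2 — sample variances and covariances s[i,j] = (1/(n-1)) · Σ_k (x_{k,i} - mean_i) · (x_{k,j} - mean_j), with n-1 = 3:
  s[A,A] = ((3.25)·(3.25) + (-1.75)·(-1.75) + (0.25)·(0.25) + (-1.75)·(-1.75)) / 3 = 16.75/3 = 5.5833
  s[A,B] = ((3.25)·(3) + (-1.75)·(2) + (0.25)·(-3) + (-1.75)·(-2)) / 3 = 9/3 = 3
  s[B,B] = ((3)·(3) + (2)·(2) + (-3)·(-3) + (-2)·(-2)) / 3 = 26/3 = 8.6667
  Sample standard deviations s_i = √(s[i,i]):
  s(A) = √(5.5833) = 2.3629
  s(B) = √(8.6667) = 2.9439

Step 3 — r_{ij} = s_{ij} / (s_i · s_j):
  r[A,A] = 1 (diagonal).
  r[A,B] = 3 / (2.3629 · 2.9439) = 3 / 6.9562 = 0.4313
  r[B,B] = 1 (diagonal).

R is symmetric with unit diagonal. Assembling:

R = [[1, 0.4313],
 [0.4313, 1]]


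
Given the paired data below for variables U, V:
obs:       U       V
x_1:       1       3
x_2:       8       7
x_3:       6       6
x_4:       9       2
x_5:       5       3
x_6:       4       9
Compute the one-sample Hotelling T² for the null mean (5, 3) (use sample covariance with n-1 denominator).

Step 1 — sample mean vector:
  mean(U) = (1 + 8 + 6 + 9 + 5 + 4) / 6 = 33/6 = 5.5
  mean(V) = (3 + 7 + 6 + 2 + 3 + 9) / 6 = 30/6 = 5
  x̄ = (5.5, 5),  deviation x̄ - mu_0 = (5.5, 5) - (5, 3) = (0.5, 2).

Step 2 — sample covariance matrix, S[i,j] = (1/(n-1)) · Σ_k (x_{k,i} - mean_i) · (x_{k,j} - mean_j), divisor n-1 = 5:
  S[U,U] = ((-4.5)·(-4.5) + (2.5)·(2.5) + (0.5)·(0.5) + (3.5)·(3.5) + (-0.5)·(-0.5) + (-1.5)·(-1.5)) / 5 = 41.5/5 = 8.3
  S[U,V] = ((-4.5)·(-2) + (2.5)·(2) + (0.5)·(1) + (3.5)·(-3) + (-0.5)·(-2) + (-1.5)·(4)) / 5 = -1/5 = -0.2
  S[V,V] = ((-2)·(-2) + (2)·(2) + (1)·(1) + (-3)·(-3) + (-2)·(-2) + (4)·(4)) / 5 = 38/5 = 7.6
  S = [[8.3, -0.2],
 [-0.2, 7.6]].

Step 3 — invert S. det(S) = 8.3·7.6 - (-0.2)² = 63.04.
  S^{-1} = (1/det) · [[d, -b], [-b, a]] = [[0.1206, 0.0032],
 [0.0032, 0.1317]].

Step 4 — quadratic form (x̄ - mu_0)^T · S^{-1} · (x̄ - mu_0):
  S^{-1} · (x̄ - mu_0) = (0.0666, 0.2649),
  (x̄ - mu_0)^T · [...] = (0.5)·(0.0666) + (2)·(0.2649) = 0.5631.

Step 5 — scale by n: T² = 6 · 0.5631 = 3.3788.

T² ≈ 3.3788


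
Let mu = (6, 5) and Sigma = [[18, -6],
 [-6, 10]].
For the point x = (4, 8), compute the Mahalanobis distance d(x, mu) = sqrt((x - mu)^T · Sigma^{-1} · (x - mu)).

Step 1 — centre the observation: (x - mu) = (-2, 3).

Step 2 — invert Sigma. det(Sigma) = 18·10 - (-6)² = 144.
  Sigma^{-1} = (1/det) · [[d, -b], [-b, a]] = [[0.0694, 0.0417],
 [0.0417, 0.125]].

Step 3 — form the quadratic (x - mu)^T · Sigma^{-1} · (x - mu):
  Sigma^{-1} · (x - mu) = (-0.0139, 0.2917).
  (x - mu)^T · [Sigma^{-1} · (x - mu)] = (-2)·(-0.0139) + (3)·(0.2917) = 0.9028.

Step 4 — take square root: d = √(0.9028) ≈ 0.9501.

d(x, mu) = √(0.9028) ≈ 0.9501


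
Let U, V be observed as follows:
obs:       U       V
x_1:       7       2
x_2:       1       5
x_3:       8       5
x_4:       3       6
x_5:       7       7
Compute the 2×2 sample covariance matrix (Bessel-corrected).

Step 1 — column means:
  mean(U) = (7 + 1 + 8 + 3 + 7) / 5 = 26/5 = 5.2
  mean(V) = (2 + 5 + 5 + 6 + 7) / 5 = 25/5 = 5

Step 2 — sample covariance S[i,j] = (1/(n-1)) · Σ_k (x_{k,i} - mean_i) · (x_{k,j} - mean_j), with n-1 = 4.
  S[U,U] = ((1.8)·(1.8) + (-4.2)·(-4.2) + (2.8)·(2.8) + (-2.2)·(-2.2) + (1.8)·(1.8)) / 4 = 36.8/4 = 9.2
  S[U,V] = ((1.8)·(-3) + (-4.2)·(0) + (2.8)·(0) + (-2.2)·(1) + (1.8)·(2)) / 4 = -4/4 = -1
  S[V,V] = ((-3)·(-3) + (0)·(0) + (0)·(0) + (1)·(1) + (2)·(2)) / 4 = 14/4 = 3.5

S is symmetric (S[j,i] = S[i,j]). Assembling:

S = [[9.2, -1],
 [-1, 3.5]]


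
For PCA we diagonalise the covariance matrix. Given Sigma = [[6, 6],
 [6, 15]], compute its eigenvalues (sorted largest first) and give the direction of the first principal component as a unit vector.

Step 1 — characteristic polynomial of 2×2 Sigma:
  det(Sigma - λI) = λ² - trace · λ + det = 0.
  trace = 6 + 15 = 21, det = 6·15 - (6)² = 54.
Step 2 — discriminant:
  Δ = trace² - 4·det = 441 - 216 = 225.
Step 3 — eigenvalues:
  λ = (trace ± √Δ)/2 = (21 ± 15)/2,
  λ_1 = 18,  λ_2 = 3.

Step 4 — unit eigenvector for λ_1: solve (Sigma - λ_1 I)v = 0. First row:
  (6 - 18)·v_x + (6)·v_y = 0, i.e. (-12)·v_x + (6)·v_y = 0,
  so v ∝ (b, λ_1 - a) = (6, 12) = u.
  ||u|| = √((6)² + (12)²) = √(180) ≈ 13.4164,
  v_1 = u/||u|| ≈ (0.4472, 0.8944) (||v_1|| = 1).

λ_1 = 18,  λ_2 = 3;  v_1 ≈ (0.4472, 0.8944)


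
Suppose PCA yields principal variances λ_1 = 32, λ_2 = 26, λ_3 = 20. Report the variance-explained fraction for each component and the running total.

Step 1 — total variance = trace(Sigma) = Σ λ_i = 32 + 26 + 20 = 78.

Step 2 — fraction explained by component i = λ_i / Σ λ:
  PC1: 32/78 = 0.4103
  PC2: 26/78 = 0.3333
  PC3: 20/78 = 0.2564

Step 3 — cumulative fraction after k components = (λ_1 + ... + λ_k) / Σ λ:
  k = 1: 32/78 = 0.4103
  k = 2: (32 + 26)/78 = 58/78 = 0.7436
  k = 3: (32 + 26 + 20)/78 = 78/78 = 1

Summary (fraction, with percent):

explained: PC1 0.4103 (41.03%), PC2 0.3333 (33.33%), PC3 0.2564 (25.64%);  cumulative: 0.4103, 0.7436, 1


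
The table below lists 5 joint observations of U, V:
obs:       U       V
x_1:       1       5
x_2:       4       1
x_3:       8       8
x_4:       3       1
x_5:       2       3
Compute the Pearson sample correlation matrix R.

Step 1 — column means:
  mean(U) = (1 + 4 + 8 + 3 + 2) / 5 = 18/5 = 3.6
  mean(V) = (5 + 1 + 8 + 1 + 3) / 5 = 18/5 = 3.6

Step 2 — sample variances and covariances s[i,j] = (1/(n-1)) · Σ_k (x_{k,i} - mean_i) · (x_{k,j} - mean_j), with n-1 = 4:
  s[U,U] = ((-2.6)·(-2.6) + (0.4)·(0.4) + (4.4)·(4.4) + (-0.6)·(-0.6) + (-1.6)·(-1.6)) / 4 = 29.2/4 = 7.3
  s[U,V] = ((-2.6)·(1.4) + (0.4)·(-2.6) + (4.4)·(4.4) + (-0.6)·(-2.6) + (-1.6)·(-0.6)) / 4 = 17.2/4 = 4.3
  s[V,V] = ((1.4)·(1.4) + (-2.6)·(-2.6) + (4.4)·(4.4) + (-2.6)·(-2.6) + (-0.6)·(-0.6)) / 4 = 35.2/4 = 8.8
  Sample standard deviations s_i = √(s[i,i]):
  s(U) = √(7.3) = 2.7019
  s(V) = √(8.8) = 2.9665

Step 3 — r_{ij} = s_{ij} / (s_i · s_j):
  r[U,U] = 1 (diagonal).
  r[U,V] = 4.3 / (2.7019 · 2.9665) = 4.3 / 8.015 = 0.5365
  r[V,V] = 1 (diagonal).

R is symmetric with unit diagonal. Assembling:

R = [[1, 0.5365],
 [0.5365, 1]]


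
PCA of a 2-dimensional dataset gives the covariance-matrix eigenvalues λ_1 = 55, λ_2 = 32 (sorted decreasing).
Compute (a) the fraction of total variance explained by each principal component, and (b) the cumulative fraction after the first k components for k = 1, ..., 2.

Step 1 — total variance = trace(Sigma) = Σ λ_i = 55 + 32 = 87.

Step 2 — fraction explained by component i = λ_i / Σ λ:
  PC1: 55/87 = 0.6322
  PC2: 32/87 = 0.3678

Step 3 — cumulative fraction after k components = (λ_1 + ... + λ_k) / Σ λ:
  k = 1: 55/87 = 0.6322
  k = 2: (55 + 32)/87 = 87/87 = 1

Summary (fraction, with percent):

explained: PC1 0.6322 (63.22%), PC2 0.3678 (36.78%);  cumulative: 0.6322, 1
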